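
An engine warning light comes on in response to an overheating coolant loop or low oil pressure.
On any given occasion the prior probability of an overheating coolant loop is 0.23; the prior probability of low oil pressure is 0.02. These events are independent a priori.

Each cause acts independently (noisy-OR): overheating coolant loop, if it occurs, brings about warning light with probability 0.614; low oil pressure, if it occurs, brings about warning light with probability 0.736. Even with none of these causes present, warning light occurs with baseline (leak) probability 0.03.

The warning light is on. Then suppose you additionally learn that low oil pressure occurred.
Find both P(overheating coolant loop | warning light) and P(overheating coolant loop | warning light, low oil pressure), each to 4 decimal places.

Under noisy-OR, P(warning light | causes) = 1 − (1−0.03)·∏(1−qᵢ) over the active causes.
Sum P(warning light|·) weighted by the priors over the 4 (overheating coolant loop, low oil pressure) configurations:
  P(warning light) = 0.03·0.77·0.98 + 0.74392·0.77·0.02 + 0.62558·0.23·0.98 + 0.901153·0.23·0.02
        = 0.022638 + 0.011456 + 0.141006 + 0.004145 = 0.179245
The terms with overheating coolant loop present sum to 0.145151, so
  P(overheating coolant loop | warning light) = 0.145151 / 0.179245 ≈ 0.8098

With the extra evidence:
Sum P(warning light|·) weighted by the priors over both values of overheating coolant loop:
  P(warning light | low oil pressure) = 0.74392*0.77 + 0.901153*0.23
        = 0.572818 + 0.207265 = 0.780083
Configurations with overheating coolant loop contribute 0.207265, so
  P(overheating coolant loop | warning light, low oil pressure) = 0.207265 / 0.780083 ≈ 0.2657
This is intercausal reasoning (explaining away): once low oil pressure accounts for the warning light, overheating coolant loop becomes less likely.

P(overheating coolant loop | warning light) ≈ 0.8098; P(overheating coolant loop | warning light, low oil pressure) ≈ 0.2657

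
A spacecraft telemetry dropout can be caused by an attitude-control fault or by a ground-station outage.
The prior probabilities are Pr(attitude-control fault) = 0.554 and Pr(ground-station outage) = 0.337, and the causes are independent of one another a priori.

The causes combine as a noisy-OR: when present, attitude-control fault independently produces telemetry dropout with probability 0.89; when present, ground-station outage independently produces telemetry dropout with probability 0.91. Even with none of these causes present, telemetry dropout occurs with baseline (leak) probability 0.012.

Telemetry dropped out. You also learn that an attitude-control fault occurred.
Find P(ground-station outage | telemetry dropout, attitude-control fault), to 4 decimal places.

P(ground-station outage | telemetry dropout, attitude-control fault) ≈ 0.3609

Under noisy-OR, P(telemetry dropout | causes) = 1 − (1−0.012)·∏(1−qᵢ) over the active causes.
Numerator (weight on configurations with ground-station outage): 0.990219*0.337 = 0.333704
Denominator P(telemetry dropout | attitude-control fault): 0.89132*0.663 + 0.990219*0.337 = 0.924649
Posterior = 0.333704 / 0.924649 ≈ 0.3609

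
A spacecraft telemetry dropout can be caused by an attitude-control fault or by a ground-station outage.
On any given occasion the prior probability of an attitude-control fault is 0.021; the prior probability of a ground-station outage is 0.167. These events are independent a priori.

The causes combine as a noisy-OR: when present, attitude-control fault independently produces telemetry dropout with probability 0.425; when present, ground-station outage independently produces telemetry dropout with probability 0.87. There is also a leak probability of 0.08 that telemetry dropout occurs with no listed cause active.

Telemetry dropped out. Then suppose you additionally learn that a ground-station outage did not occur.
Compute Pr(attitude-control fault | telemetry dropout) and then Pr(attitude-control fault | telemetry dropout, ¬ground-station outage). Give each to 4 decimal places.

Pr(attitude-control fault | telemetry dropout) ≈ 0.0521; Pr(attitude-control fault | telemetry dropout, ¬ground-station outage) ≈ 0.1121

Under noisy-OR, P(telemetry dropout | causes) = 1 − (1−0.08)·∏(1−qᵢ) over the active causes.
By total probability over the 4 (attitude-control fault, ground-station outage) configurations:
  P(telemetry dropout) = 0.08×0.979×0.833 + 0.8804×0.979×0.167 + 0.471×0.021×0.833 + 0.93123×0.021×0.167
        = 0.065241 + 0.143939 + 0.008239 + 0.003266 = 0.220685
The terms with attitude-control fault present sum to 0.011505, so
  P(attitude-control fault | telemetry dropout) = 0.011505 / 0.220685 ≈ 0.0521

With the extra evidence:
P(telemetry dropout | ¬ground-station outage) = 0.08·0.979 + 0.471·0.021 = 0.078320 + 0.009891 = 0.088211
Restricting to configurations with attitude-control fault present: 0.471·0.021 = 0.009891.
So P(attitude-control fault | telemetry dropout, ¬ground-station outage) = 0.009891/0.088211 ≈ 0.1121.
Ruling out ground-station outage raises the posterior on attitude-control fault — the flip side of explaining away.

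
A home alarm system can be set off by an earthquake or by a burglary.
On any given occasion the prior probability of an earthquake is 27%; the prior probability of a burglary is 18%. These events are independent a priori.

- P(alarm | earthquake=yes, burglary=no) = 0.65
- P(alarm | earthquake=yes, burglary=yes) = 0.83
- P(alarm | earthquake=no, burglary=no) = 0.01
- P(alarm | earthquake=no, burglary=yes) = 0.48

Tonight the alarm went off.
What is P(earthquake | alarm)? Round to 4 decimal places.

P(earthquake | alarm) ≈ 0.7274

P(alarm) = 0.01·0.73·0.82 + 0.48·0.73·0.18 + 0.65·0.27·0.82 + 0.83·0.27·0.18 = 0.005986 + 0.063072 + 0.143910 + 0.040338 = 0.253306
Restricting to configurations with earthquake present: 0.143910 + 0.040338 = 0.184248.
Hence the posterior is 0.184248/0.253306 ≈ 0.7274.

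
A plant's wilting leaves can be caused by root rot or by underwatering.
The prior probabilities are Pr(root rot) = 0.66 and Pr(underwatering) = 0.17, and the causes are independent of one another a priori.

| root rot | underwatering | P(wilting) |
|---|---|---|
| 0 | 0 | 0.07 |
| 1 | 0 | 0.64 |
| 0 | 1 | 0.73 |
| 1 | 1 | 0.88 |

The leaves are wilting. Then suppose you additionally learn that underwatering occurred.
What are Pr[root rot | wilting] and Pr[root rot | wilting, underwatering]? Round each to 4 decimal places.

For the numerator, keep only root rot=true terms: 0.350592 + 0.098736 = 0.449328
Normalizer over all consistent configurations: 0.07*0.34*0.83 + 0.73*0.34*0.17 + 0.64*0.66*0.83 + 0.88*0.66*0.17 = 0.511276
P(root rot | wilting) = 0.449328/0.511276 ≈ 0.8788

Now also conditioning on underwatering=true:
Sum P(wilting|·) weighted by the priors over both values of root rot:
  P(wilting | underwatering) = 0.73·0.34 + 0.88·0.66
        = 0.248200 + 0.580800 = 0.829000
The terms with root rot present sum to 0.580800, so
  P(root rot | wilting, underwatering) = 0.580800 / 0.829000 ≈ 0.7006
This is intercausal reasoning (explaining away): once underwatering accounts for the wilting, root rot becomes less likely.

Pr[root rot | wilting] ≈ 0.8788; Pr[root rot | wilting, underwatering] ≈ 0.7006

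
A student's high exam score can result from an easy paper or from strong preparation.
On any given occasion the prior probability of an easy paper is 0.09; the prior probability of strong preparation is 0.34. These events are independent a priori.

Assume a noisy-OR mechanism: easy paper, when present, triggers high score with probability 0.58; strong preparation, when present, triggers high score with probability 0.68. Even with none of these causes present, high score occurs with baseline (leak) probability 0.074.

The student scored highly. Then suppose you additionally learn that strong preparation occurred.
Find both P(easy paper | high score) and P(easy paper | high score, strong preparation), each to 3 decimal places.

P(easy paper | high score) ≈ 0.194; P(easy paper | high score, strong preparation) ≈ 0.110

Under noisy-OR, P(high score | causes) = 1 − (1−0.074)·∏(1−qᵢ) over the active causes.
For the numerator, keep only easy paper=true terms: 0.036298 + 0.026792 = 0.063090
Denominator P(high score): 0.074*0.91*0.66 + 0.70368*0.91*0.34 + 0.61108*0.09*0.66 + 0.875546*0.09*0.34 = 0.325253
P(easy paper | high score) = 0.063090/0.325253 ≈ 0.194

Now also conditioning on strong preparation=true:
For the numerator, keep only easy paper=true terms: 0.875546×0.09 = 0.078799
Denominator P(high score | strong preparation): 0.70368×0.91 + 0.875546×0.09 = 0.719148
Posterior = 0.078799 / 0.719148 ≈ 0.110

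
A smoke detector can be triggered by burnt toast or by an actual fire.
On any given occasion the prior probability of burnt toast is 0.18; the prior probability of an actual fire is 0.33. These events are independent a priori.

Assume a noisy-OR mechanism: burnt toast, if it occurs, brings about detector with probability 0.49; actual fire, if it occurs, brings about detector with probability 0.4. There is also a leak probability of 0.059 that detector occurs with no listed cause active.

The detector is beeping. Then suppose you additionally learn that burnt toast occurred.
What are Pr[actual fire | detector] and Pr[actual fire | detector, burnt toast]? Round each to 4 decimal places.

Pr[actual fire | detector] ≈ 0.6273; Pr[actual fire | detector, burnt toast] ≈ 0.4027

Under noisy-OR, P(detector | causes) = 1 − (1−0.059)·∏(1−qᵢ) over the active causes.
Weight on actual fire=true, given the evidence: 0.117819 + 0.042296 = 0.160115
The normalizing constant is 0.059·0.82·0.67 + 0.4354·0.82·0.33 + 0.52009·0.18·0.67 + 0.712054·0.18·0.33 = 0.255253
P(actual fire | detector) = 0.160115/0.255253 ≈ 0.6273

Now condition on the additional information:
Weight on actual fire=true, given the evidence: 0.712054·0.33 = 0.234978
Denominator P(detector | burnt toast): 0.52009·0.67 + 0.712054·0.33 = 0.583438
Posterior = 0.234978 / 0.583438 ≈ 0.4027
Conditioning on burnt toast lowers the posterior on actual fire: the classic explaining-away effect in a common-effect structure.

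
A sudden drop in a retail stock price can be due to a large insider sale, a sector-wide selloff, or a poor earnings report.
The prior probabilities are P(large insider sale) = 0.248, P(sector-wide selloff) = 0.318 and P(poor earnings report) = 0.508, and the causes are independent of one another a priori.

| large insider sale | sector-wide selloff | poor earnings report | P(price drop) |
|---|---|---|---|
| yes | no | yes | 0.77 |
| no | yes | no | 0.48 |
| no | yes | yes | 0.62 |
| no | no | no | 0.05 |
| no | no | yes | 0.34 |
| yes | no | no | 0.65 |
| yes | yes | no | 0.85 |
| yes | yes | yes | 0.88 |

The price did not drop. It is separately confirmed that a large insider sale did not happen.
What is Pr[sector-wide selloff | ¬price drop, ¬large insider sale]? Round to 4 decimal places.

Enumerate the 4 (sector-wide selloff, poor earnings report) configurations and weight by the priors:
  P(¬price drop | ¬large insider sale) = 0.95×0.682×0.492 + 0.66×0.682×0.508 + 0.52×0.318×0.492 + 0.38×0.318×0.508
        = 0.318767 + 0.228661 + 0.081357 + 0.061387 = 0.690172
Configurations with sector-wide selloff contribute 0.142744, so
  P(sector-wide selloff | ¬price drop, ¬large insider sale) = 0.142744 / 0.690172 ≈ 0.2068

Pr[sector-wide selloff | ¬price drop, ¬large insider sale] ≈ 0.2068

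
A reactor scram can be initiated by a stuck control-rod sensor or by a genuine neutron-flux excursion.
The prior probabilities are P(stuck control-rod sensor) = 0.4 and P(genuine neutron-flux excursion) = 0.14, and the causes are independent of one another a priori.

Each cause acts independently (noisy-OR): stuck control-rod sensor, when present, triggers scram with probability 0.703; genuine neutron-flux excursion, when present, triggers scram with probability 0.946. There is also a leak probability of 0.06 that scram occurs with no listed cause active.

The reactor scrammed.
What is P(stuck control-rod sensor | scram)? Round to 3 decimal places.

P(stuck control-rod sensor | scram) ≈ 0.732

Under noisy-OR, P(scram | causes) = 1 − (1−0.06)·∏(1−qᵢ) over the active causes.
Numerator (weight on configurations with stuck control-rod sensor): 0.247962 + 0.055156 = 0.303118
Denominator P(scram): 0.06·0.6·0.86 + 0.94924·0.6·0.14 + 0.72082·0.4·0.86 + 0.984924·0.4·0.14 = 0.413814
P(stuck control-rod sensor | scram) = 0.303118/0.413814 ≈ 0.732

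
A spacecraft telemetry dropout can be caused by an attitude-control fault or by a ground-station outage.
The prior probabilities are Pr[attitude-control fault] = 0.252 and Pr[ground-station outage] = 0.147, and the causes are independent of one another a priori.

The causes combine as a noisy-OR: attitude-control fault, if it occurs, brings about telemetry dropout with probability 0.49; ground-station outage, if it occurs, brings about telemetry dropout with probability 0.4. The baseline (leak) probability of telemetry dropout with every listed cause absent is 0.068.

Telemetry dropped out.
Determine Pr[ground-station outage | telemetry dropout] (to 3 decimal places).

Pr[ground-station outage | telemetry dropout] ≈ 0.324

Under noisy-OR, P(telemetry dropout | causes) = 1 − (1−0.068)·∏(1−qᵢ) over the active causes.
Numerator (weight on configurations with ground-station outage): 0.048469 + 0.026479 = 0.074948
Normalizer over all consistent configurations: 0.068*0.748*0.853 + 0.4408*0.748*0.147 + 0.52468*0.252*0.853 + 0.714808*0.252*0.147 = 0.231118
P(ground-station outage | telemetry dropout) = 0.074948/0.231118 ≈ 0.324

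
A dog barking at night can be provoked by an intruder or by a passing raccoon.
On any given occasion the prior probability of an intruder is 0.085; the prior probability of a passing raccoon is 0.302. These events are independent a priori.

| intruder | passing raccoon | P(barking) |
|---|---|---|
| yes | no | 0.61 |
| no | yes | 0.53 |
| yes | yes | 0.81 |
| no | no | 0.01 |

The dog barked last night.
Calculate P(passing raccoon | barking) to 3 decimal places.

P(barking) = 0.01·0.915·0.698 + 0.53·0.915·0.302 + 0.61·0.085·0.698 + 0.81·0.085·0.302 = 0.006387 + 0.146455 + 0.036191 + 0.020793 = 0.209826
Of this, 0.167248 comes from 0.146455 + 0.020793 (the passing raccoon=true cases).
Hence the posterior is 0.167248/0.209826 ≈ 0.797.

P(passing raccoon | barking) ≈ 0.797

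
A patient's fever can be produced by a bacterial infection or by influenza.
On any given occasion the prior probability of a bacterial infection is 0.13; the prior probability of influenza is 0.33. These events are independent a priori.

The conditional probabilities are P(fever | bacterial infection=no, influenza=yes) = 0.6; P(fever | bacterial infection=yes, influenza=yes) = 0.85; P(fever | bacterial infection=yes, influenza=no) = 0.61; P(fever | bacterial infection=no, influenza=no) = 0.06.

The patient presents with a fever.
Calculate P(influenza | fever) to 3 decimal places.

P(influenza | fever) ≈ 0.703

Enumerate the 4 (bacterial infection, influenza) configurations and weight by the priors:
  P(fever) = 0.06*0.87*0.67 + 0.6*0.87*0.33 + 0.61*0.13*0.67 + 0.85*0.13*0.33
        = 0.034974 + 0.172260 + 0.053131 + 0.036465 = 0.296830
The terms with influenza present sum to 0.208725, so
  P(influenza | fever) = 0.208725 / 0.296830 ≈ 0.703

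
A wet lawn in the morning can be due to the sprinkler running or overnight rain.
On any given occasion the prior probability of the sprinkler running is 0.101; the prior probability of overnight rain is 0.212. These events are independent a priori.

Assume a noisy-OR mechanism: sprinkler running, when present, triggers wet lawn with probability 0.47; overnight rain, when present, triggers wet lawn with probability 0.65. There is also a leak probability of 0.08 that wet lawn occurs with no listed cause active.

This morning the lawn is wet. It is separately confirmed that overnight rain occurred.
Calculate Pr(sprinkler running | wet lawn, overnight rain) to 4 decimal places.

Pr(sprinkler running | wet lawn, overnight rain) ≈ 0.1208

Under noisy-OR, P(wet lawn | causes) = 1 − (1−0.08)·∏(1−qᵢ) over the active causes.
P(wet lawn | overnight rain) = 0.678·0.899 + 0.82934·0.101 = 0.609522 + 0.083763 = 0.693285
Restricting to configurations with sprinkler running present: 0.82934·0.101 = 0.083763.
P(sprinkler running | wet lawn, overnight rain) = 0.083763 / 0.693285 ≈ 0.1208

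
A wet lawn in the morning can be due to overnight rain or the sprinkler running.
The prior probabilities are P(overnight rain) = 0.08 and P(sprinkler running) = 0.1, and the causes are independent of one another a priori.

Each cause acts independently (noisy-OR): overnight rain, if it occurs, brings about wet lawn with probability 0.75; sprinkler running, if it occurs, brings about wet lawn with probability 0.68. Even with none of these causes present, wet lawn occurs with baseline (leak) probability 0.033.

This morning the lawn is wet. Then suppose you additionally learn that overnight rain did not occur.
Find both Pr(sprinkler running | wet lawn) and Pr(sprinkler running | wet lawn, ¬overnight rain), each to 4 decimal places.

Under noisy-OR, P(wet lawn | causes) = 1 − (1−0.033)·∏(1−qᵢ) over the active causes.
For the numerator, keep only sprinkler running=true terms: 0.063532 + 0.007381 = 0.070913
Denominator P(wet lawn): 0.033*0.92*0.9 + 0.69056*0.92*0.1 + 0.75825*0.08*0.9 + 0.92264*0.08*0.1 = 0.152831
Posterior = 0.070913 / 0.152831 ≈ 0.4640

Now condition on the additional information:
P(wet lawn | ¬overnight rain) = 0.033×0.9 + 0.69056×0.1 = 0.029700 + 0.069056 = 0.098756
The sprinkler running-present share is 0.69056×0.1 = 0.069056.
P(sprinkler running | wet lawn, ¬overnight rain) = 0.069056 / 0.098756 ≈ 0.6993
With overnight rain excluded, sprinkler running must carry more of the explanatory weight for the wet lawn.

Pr(sprinkler running | wet lawn) ≈ 0.4640; Pr(sprinkler running | wet lawn, ¬overnight rain) ≈ 0.6993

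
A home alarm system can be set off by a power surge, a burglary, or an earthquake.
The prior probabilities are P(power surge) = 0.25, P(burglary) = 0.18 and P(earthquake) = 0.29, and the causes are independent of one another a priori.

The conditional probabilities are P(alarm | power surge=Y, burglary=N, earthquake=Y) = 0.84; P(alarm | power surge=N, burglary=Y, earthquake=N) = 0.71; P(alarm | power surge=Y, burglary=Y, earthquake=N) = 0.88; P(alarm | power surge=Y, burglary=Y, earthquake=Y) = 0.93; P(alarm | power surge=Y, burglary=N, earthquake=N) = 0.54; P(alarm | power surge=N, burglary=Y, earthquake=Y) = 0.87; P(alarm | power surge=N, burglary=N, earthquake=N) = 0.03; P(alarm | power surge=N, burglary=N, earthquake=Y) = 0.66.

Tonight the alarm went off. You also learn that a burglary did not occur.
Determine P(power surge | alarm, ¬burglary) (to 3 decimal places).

P(alarm | ¬burglary) = 0.03×0.75×0.71 + 0.66×0.75×0.29 + 0.54×0.25×0.71 + 0.84×0.25×0.29 = 0.015975 + 0.143550 + 0.095850 + 0.060900 = 0.316275
Of this, 0.156750 comes from 0.095850 + 0.060900 (the power surge=true cases).
Hence the posterior is 0.156750/0.316275 ≈ 0.496.

P(power surge | alarm, ¬burglary) ≈ 0.496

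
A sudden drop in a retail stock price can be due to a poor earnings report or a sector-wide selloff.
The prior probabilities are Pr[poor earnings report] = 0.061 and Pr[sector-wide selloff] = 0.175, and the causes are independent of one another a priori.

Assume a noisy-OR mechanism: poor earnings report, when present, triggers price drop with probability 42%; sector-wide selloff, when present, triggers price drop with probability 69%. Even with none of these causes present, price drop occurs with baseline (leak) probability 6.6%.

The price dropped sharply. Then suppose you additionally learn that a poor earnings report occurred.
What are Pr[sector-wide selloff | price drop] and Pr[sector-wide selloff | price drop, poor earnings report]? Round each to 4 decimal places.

Pr[sector-wide selloff | price drop] ≈ 0.6287; Pr[sector-wide selloff | price drop, poor earnings report] ≈ 0.2780

Under noisy-OR, P(price drop | causes) = 1 − (1−0.066)·∏(1−qᵢ) over the active causes.
P(price drop) = 0.066*0.939*0.825 + 0.71046*0.939*0.175 + 0.45828*0.061*0.825 + 0.832067*0.061*0.175 = 0.051129 + 0.116746 + 0.023063 + 0.008882 = 0.199820
The sector-wide selloff-present share is 0.116746 + 0.008882 = 0.125628.
So P(sector-wide selloff | price drop) = 0.125628/0.199820 ≈ 0.6287.

Now condition on the additional information:
Sum P(price drop|·) weighted by the priors over both values of sector-wide selloff:
  P(price drop | poor earnings report) = 0.45828×0.825 + 0.832067×0.175
        = 0.378081 + 0.145612 = 0.523693
Keeping only the sector-wide selloff-present terms gives 0.145612, so
  P(sector-wide selloff | price drop, poor earnings report) = 0.145612 / 0.523693 ≈ 0.2780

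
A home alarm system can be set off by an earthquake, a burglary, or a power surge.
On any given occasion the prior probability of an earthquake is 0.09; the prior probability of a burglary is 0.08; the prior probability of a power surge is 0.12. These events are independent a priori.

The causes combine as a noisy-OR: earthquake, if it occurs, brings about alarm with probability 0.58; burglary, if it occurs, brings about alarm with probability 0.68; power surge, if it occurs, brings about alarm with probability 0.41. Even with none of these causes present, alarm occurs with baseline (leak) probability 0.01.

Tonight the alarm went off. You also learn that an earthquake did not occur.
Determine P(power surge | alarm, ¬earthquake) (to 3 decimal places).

P(power surge | alarm, ¬earthquake) ≈ 0.489

Under noisy-OR, P(alarm | causes) = 1 − (1−0.01)·∏(1−qᵢ) over the active causes.
P(alarm | ¬earthquake) = 0.01·0.92·0.88 + 0.4159·0.92·0.12 + 0.6832·0.08·0.88 + 0.813088·0.08·0.12 = 0.008096 + 0.045915 + 0.048097 + 0.007806 = 0.109914
The power surge-present share is 0.045915 + 0.007806 = 0.053721.
Hence the posterior is 0.053721/0.109914 ≈ 0.489.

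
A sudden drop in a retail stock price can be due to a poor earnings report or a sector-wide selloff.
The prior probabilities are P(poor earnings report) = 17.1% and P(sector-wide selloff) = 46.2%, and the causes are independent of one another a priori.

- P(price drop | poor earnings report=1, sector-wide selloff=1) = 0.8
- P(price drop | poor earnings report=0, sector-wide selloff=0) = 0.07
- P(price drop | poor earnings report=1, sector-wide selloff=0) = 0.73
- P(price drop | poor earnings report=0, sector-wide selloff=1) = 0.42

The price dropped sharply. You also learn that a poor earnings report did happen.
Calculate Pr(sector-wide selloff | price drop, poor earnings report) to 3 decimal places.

Pr(sector-wide selloff | price drop, poor earnings report) ≈ 0.485

For the numerator, keep only sector-wide selloff=true terms: 0.8×0.462 = 0.369600
Denominator P(price drop | poor earnings report): 0.73×0.538 + 0.8×0.462 = 0.762340
P(sector-wide selloff | price drop, poor earnings report) = 0.369600/0.762340 ≈ 0.485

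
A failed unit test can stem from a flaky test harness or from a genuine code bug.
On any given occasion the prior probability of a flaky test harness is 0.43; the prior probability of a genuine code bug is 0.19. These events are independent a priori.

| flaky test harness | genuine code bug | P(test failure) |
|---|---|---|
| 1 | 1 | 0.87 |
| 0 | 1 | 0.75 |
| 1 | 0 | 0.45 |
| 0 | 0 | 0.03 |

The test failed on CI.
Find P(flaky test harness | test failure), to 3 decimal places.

P(test failure) = 0.03*0.57*0.81 + 0.75*0.57*0.19 + 0.45*0.43*0.81 + 0.87*0.43*0.19 = 0.013851 + 0.081225 + 0.156735 + 0.071079 = 0.322890
Restricting to configurations with flaky test harness present: 0.156735 + 0.071079 = 0.227814.
P(flaky test harness | test failure) = 0.227814 / 0.322890 ≈ 0.706

P(flaky test harness | test failure) ≈ 0.706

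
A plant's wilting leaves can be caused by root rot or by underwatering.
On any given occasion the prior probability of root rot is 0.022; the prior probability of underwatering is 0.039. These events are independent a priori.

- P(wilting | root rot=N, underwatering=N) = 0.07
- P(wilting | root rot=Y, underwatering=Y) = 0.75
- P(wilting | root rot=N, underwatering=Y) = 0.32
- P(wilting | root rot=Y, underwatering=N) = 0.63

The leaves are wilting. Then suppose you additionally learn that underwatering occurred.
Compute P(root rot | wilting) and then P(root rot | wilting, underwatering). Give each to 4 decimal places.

Numerator (weight on configurations with root rot): 0.013319 + 0.000644 = 0.013963
The normalizing constant is 0.07*0.978*0.961 + 0.32*0.978*0.039 + 0.63*0.022*0.961 + 0.75*0.022*0.039 = 0.091958
Posterior = 0.013963 / 0.091958 ≈ 0.1518

Now condition on the additional information:
Enumerate both values of root rot and weight by the priors:
  P(wilting | underwatering) = 0.32*0.978 + 0.75*0.022
        = 0.312960 + 0.016500 = 0.329460
Keeping only the root rot-present terms gives 0.016500, so
  P(root rot | wilting, underwatering) = 0.016500 / 0.329460 ≈ 0.0501

P(root rot | wilting) ≈ 0.1518; P(root rot | wilting, underwatering) ≈ 0.0501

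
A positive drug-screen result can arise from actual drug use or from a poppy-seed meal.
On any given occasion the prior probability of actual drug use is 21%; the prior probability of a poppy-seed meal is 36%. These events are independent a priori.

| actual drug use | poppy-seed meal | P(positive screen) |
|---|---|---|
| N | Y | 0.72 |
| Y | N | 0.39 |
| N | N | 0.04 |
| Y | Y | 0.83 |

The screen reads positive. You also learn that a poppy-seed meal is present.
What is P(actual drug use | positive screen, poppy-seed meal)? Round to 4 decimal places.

P(actual drug use | positive screen, poppy-seed meal) ≈ 0.2346

Weight on actual drug use=true, given the evidence: 0.83×0.21 = 0.174300
The normalizing constant is 0.72×0.79 + 0.83×0.21 = 0.743100
Posterior = 0.174300 / 0.743100 ≈ 0.2346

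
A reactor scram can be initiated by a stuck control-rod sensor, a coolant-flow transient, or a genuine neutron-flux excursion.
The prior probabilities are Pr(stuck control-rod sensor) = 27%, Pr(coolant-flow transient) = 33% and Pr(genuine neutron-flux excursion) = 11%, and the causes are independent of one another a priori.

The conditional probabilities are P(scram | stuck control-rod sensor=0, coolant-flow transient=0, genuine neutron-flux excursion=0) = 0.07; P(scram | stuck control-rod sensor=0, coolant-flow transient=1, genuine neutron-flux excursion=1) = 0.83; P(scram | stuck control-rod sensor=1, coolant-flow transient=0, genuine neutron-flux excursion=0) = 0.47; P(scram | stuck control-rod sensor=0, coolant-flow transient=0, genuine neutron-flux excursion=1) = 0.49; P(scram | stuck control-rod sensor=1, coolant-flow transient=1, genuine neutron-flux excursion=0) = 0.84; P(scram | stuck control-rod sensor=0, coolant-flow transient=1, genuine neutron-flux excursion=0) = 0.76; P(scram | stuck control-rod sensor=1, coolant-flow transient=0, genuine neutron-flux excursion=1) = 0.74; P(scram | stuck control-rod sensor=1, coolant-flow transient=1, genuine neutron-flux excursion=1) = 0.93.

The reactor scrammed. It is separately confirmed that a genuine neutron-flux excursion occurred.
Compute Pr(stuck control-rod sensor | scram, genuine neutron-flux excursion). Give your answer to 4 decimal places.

Pr(stuck control-rod sensor | scram, genuine neutron-flux excursion) ≈ 0.3302

P(scram | genuine neutron-flux excursion) = 0.49×0.73×0.67 + 0.83×0.73×0.33 + 0.74×0.27×0.67 + 0.93×0.27×0.33 = 0.239659 + 0.199947 + 0.133866 + 0.082863 = 0.656335
Restricting to configurations with stuck control-rod sensor present: 0.133866 + 0.082863 = 0.216729.
Hence the posterior is 0.216729/0.656335 ≈ 0.3302.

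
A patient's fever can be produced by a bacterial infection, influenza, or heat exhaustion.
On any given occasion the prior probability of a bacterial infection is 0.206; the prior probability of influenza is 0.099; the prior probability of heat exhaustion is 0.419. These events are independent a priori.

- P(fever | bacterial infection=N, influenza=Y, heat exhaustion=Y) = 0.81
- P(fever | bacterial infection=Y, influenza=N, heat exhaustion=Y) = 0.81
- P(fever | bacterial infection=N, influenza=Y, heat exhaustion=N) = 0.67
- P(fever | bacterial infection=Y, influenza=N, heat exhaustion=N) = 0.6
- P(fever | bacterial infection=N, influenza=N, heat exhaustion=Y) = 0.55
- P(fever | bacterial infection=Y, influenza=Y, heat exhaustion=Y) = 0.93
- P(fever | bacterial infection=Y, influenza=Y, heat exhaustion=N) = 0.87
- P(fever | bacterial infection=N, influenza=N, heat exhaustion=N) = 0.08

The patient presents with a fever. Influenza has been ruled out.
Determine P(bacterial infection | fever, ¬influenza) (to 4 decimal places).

P(fever | ¬influenza) = 0.08×0.794×0.581 + 0.55×0.794×0.419 + 0.6×0.206×0.581 + 0.81×0.206×0.419 = 0.036905 + 0.182977 + 0.071812 + 0.069914 = 0.361608
Of this, 0.141726 comes from 0.071812 + 0.069914 (the bacterial infection=true cases).
So P(bacterial infection | fever, ¬influenza) = 0.141726/0.361608 ≈ 0.3919.

P(bacterial infection | fever, ¬influenza) ≈ 0.3919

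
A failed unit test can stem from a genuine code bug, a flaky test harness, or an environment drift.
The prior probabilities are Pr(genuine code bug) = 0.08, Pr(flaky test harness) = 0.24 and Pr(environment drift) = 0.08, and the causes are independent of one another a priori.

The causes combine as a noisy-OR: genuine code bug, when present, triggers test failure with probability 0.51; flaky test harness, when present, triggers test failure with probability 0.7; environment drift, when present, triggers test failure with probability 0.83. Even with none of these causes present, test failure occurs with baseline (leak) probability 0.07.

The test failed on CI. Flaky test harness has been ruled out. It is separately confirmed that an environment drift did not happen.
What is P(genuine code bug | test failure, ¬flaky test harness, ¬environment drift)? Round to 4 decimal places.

P(genuine code bug | test failure, ¬flaky test harness, ¬environment drift) ≈ 0.4034

Under noisy-OR, P(test failure | causes) = 1 − (1−0.07)·∏(1−qᵢ) over the active causes.
Numerator (weight on configurations with genuine code bug): 0.5443·0.08 = 0.043544
Normalizer over all consistent configurations: 0.07·0.92 + 0.5443·0.08 = 0.107944
P(genuine code bug | test failure, ¬flaky test harness, ¬environment drift) = 0.043544/0.107944 ≈ 0.4034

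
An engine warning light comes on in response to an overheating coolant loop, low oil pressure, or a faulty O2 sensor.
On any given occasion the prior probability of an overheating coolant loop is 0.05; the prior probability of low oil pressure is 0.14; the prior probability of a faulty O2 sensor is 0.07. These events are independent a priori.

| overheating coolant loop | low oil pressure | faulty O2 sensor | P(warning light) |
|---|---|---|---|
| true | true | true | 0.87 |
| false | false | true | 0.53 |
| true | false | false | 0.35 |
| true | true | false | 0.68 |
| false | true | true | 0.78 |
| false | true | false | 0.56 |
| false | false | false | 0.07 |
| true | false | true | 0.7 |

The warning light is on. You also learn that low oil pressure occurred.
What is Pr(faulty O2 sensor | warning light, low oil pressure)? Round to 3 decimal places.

Pr(faulty O2 sensor | warning light, low oil pressure) ≈ 0.094

By total probability over the 4 (overheating coolant loop, faulty O2 sensor) configurations:
  P(warning light | low oil pressure) = 0.56·0.95·0.93 + 0.78·0.95·0.07 + 0.68·0.05·0.93 + 0.87·0.05·0.07
        = 0.494760 + 0.051870 + 0.031620 + 0.003045 = 0.581295
The terms with faulty O2 sensor present sum to 0.054915, so
  P(faulty O2 sensor | warning light, low oil pressure) = 0.054915 / 0.581295 ≈ 0.094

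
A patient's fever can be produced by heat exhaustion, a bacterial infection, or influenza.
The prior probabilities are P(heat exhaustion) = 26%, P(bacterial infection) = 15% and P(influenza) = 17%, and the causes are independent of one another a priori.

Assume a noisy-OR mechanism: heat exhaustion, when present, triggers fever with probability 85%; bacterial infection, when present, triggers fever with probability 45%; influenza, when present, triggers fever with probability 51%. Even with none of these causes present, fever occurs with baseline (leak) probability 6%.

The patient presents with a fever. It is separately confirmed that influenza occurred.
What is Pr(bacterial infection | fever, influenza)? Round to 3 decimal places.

Pr(bacterial infection | fever, influenza) ≈ 0.181

Under noisy-OR, P(fever | causes) = 1 − (1−0.06)·∏(1−qᵢ) over the active causes.
P(fever | influenza) = 0.5394×0.74×0.85 + 0.74667×0.74×0.15 + 0.93091×0.26×0.85 + 0.962001×0.26×0.15 = 0.339283 + 0.082880 + 0.205731 + 0.037518 = 0.665412
Restricting to configurations with bacterial infection present: 0.082880 + 0.037518 = 0.120398.
So P(bacterial infection | fever, influenza) = 0.120398/0.665412 ≈ 0.181.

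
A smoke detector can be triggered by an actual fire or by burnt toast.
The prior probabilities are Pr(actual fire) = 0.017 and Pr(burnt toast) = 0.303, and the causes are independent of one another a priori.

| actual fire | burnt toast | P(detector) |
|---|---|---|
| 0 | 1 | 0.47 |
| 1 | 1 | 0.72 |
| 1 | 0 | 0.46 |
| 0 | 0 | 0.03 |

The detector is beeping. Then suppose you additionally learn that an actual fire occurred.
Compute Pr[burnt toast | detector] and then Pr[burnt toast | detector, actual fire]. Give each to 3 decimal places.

By total probability over the 4 (actual fire, burnt toast) configurations:
  P(detector) = 0.03*0.983*0.697 + 0.47*0.983*0.303 + 0.46*0.017*0.697 + 0.72*0.017*0.303
        = 0.020555 + 0.139989 + 0.005451 + 0.003709 = 0.169704
Keeping only the burnt toast-present terms gives 0.143698, so
  P(burnt toast | detector) = 0.143698 / 0.169704 ≈ 0.847

With the extra evidence:
P(detector | actual fire) = 0.46·0.697 + 0.72·0.303 = 0.320620 + 0.218160 = 0.538780
Of this, 0.218160 comes from 0.72·0.303 (the burnt toast=true cases).
So P(burnt toast | detector, actual fire) = 0.218160/0.538780 ≈ 0.405.

Pr[burnt toast | detector] ≈ 0.847; Pr[burnt toast | detector, actual fire] ≈ 0.405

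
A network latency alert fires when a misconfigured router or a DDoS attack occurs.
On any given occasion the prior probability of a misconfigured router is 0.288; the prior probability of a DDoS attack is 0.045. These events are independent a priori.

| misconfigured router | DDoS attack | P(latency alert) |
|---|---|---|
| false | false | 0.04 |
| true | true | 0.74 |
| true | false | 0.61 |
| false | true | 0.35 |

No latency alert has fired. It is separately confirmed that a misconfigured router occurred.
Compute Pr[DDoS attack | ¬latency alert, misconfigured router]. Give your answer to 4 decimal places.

Sum P(¬latency alert|·) weighted by the priors over both values of DDoS attack:
  P(¬latency alert | misconfigured router) = 0.39·0.955 + 0.26·0.045
        = 0.372450 + 0.011700 = 0.384150
The terms with DDoS attack present sum to 0.011700, so
  P(DDoS attack | ¬latency alert, misconfigured router) = 0.011700 / 0.384150 ≈ 0.0305

Pr[DDoS attack | ¬latency alert, misconfigured router] ≈ 0.0305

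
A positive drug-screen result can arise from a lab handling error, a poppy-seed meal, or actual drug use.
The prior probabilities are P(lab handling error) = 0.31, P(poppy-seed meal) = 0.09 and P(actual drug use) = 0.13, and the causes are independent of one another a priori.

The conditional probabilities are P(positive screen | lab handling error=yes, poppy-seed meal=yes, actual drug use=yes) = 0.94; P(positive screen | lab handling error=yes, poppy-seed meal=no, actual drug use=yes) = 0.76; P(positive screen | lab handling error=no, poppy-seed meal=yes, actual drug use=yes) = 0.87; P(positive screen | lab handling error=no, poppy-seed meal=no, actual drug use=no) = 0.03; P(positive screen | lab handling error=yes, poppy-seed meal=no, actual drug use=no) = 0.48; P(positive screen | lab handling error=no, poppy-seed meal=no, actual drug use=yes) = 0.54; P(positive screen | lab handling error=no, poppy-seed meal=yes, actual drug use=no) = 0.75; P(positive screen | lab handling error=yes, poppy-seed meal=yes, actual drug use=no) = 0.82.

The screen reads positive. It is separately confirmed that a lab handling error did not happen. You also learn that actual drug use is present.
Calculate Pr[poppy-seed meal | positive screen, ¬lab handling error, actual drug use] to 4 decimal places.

Pr[poppy-seed meal | positive screen, ¬lab handling error, actual drug use] ≈ 0.1374

Numerator (weight on configurations with poppy-seed meal): 0.87*0.09 = 0.078300
Normalizer over all consistent configurations: 0.54*0.91 + 0.87*0.09 = 0.569700
Posterior = 0.078300 / 0.569700 ≈ 0.1374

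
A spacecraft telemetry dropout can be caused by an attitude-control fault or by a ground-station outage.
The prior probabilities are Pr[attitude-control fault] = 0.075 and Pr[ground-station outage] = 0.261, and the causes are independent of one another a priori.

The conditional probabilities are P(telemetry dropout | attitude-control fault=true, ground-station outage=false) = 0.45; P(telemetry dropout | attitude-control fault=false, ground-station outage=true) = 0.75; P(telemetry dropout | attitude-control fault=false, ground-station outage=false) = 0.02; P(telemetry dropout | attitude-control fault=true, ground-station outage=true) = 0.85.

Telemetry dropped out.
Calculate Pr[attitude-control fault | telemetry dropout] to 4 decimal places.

Pr[attitude-control fault | telemetry dropout] ≈ 0.1759

Numerator (weight on configurations with attitude-control fault): 0.024941 + 0.016639 = 0.041580
Denominator P(telemetry dropout): 0.02·0.925·0.739 + 0.75·0.925·0.261 + 0.45·0.075·0.739 + 0.85·0.075·0.261 = 0.236321
P(attitude-control fault | telemetry dropout) = 0.041580/0.236321 ≈ 0.1759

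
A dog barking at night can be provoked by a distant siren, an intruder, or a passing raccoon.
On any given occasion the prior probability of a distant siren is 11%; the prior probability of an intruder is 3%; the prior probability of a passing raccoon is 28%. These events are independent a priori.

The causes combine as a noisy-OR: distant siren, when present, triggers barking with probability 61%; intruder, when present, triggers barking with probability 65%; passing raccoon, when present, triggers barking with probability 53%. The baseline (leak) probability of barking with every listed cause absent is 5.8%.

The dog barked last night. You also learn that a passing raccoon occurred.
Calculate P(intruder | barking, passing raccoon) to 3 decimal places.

Under noisy-OR, P(barking | causes) = 1 − (1−0.058)·∏(1−qᵢ) over the active causes.
For the numerator, keep only intruder=true terms: 0.022563 + 0.003101 = 0.025664
The normalizing constant is 0.55726×0.89×0.97 + 0.845041×0.89×0.03 + 0.827331×0.11×0.97 + 0.939566×0.11×0.03 = 0.595023
Posterior = 0.025664 / 0.595023 ≈ 0.043

P(intruder | barking, passing raccoon) ≈ 0.043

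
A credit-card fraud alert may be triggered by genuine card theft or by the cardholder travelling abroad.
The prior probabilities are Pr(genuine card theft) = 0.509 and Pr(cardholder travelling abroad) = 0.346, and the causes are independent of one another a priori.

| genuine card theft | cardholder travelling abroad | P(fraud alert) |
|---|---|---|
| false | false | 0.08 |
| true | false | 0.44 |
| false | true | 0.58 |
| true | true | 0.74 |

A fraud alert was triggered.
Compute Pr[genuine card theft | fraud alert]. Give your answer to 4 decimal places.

Sum P(fraud alert|·) weighted by the priors over the 4 (genuine card theft, cardholder travelling abroad) configurations:
  P(fraud alert) = 0.08*0.491*0.654 + 0.58*0.491*0.346 + 0.44*0.509*0.654 + 0.74*0.509*0.346
        = 0.025689 + 0.098534 + 0.146470 + 0.130324 = 0.401017
Keeping only the genuine card theft-present terms gives 0.276794, so
  P(genuine card theft | fraud alert) = 0.276794 / 0.401017 ≈ 0.6902

Pr[genuine card theft | fraud alert] ≈ 0.6902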